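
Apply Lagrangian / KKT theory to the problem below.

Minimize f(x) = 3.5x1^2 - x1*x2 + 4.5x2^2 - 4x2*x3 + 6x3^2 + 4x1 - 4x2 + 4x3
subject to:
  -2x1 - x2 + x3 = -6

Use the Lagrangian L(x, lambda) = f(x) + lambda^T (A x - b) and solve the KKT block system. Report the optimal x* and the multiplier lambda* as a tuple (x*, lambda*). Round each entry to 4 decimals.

Form the Lagrangian:
  L(x, lambda) = (1/2) x^T Q x + c^T x + lambda^T (A x - b)
Stationarity (grad_x L = 0): Q x + c + A^T lambda = 0.
Primal feasibility: A x = b.

This gives the KKT block system:
  [ Q   A^T ] [ x     ]   [-c ]
  [ A    0  ] [ lambda ] = [ b ]

Solving the linear system:
  x*      = (2.0327, 1.3469, -0.5878)
  lambda* = (8.4408)
  f(x*)   = 25.5184

x* = (2.0327, 1.3469, -0.5878), lambda* = (8.4408)


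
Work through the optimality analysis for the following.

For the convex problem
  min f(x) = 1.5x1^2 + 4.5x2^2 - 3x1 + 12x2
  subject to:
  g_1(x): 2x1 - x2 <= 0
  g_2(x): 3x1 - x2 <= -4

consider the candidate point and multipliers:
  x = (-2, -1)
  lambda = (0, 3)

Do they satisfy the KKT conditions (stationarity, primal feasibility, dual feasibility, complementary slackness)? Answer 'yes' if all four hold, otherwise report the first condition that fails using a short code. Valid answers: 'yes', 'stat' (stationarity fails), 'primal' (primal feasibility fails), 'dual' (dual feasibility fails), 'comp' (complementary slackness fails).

Gradient of f: grad f(x) = Q x + c = (-9, 3)
Constraint values g_i(x) = a_i^T x - b_i:
  g_1((-2, -1)) = -3
  g_2((-2, -1)) = -1
Stationarity residual: grad f(x) + sum_i lambda_i a_i = (0, 0)
  -> stationarity OK
Primal feasibility (all g_i <= 0): OK
Dual feasibility (all lambda_i >= 0): OK
Complementary slackness (lambda_i * g_i(x) = 0 for all i): FAILS

Verdict: the first failing condition is complementary_slackness -> comp.

comp


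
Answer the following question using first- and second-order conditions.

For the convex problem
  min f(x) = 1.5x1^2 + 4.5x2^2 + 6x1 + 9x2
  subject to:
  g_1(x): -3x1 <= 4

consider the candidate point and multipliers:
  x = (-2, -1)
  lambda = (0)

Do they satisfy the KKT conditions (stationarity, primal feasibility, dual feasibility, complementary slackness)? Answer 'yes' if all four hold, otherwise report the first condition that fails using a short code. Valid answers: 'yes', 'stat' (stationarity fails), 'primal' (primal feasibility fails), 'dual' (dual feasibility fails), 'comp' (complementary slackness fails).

Gradient of f: grad f(x) = Q x + c = (0, 0)
Constraint values g_i(x) = a_i^T x - b_i:
  g_1((-2, -1)) = 2
Stationarity residual: grad f(x) + sum_i lambda_i a_i = (0, 0)
  -> stationarity OK
Primal feasibility (all g_i <= 0): FAILS
Dual feasibility (all lambda_i >= 0): OK
Complementary slackness (lambda_i * g_i(x) = 0 for all i): OK

Verdict: the first failing condition is primal_feasibility -> primal.

primal


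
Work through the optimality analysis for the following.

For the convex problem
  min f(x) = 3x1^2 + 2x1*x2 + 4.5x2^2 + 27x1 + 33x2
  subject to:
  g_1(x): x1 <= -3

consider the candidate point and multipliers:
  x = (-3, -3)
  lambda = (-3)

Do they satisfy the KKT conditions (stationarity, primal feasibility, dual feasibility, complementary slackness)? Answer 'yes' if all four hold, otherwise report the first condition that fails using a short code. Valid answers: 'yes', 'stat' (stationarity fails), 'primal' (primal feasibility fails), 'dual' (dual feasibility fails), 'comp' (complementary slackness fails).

Gradient of f: grad f(x) = Q x + c = (3, 0)
Constraint values g_i(x) = a_i^T x - b_i:
  g_1((-3, -3)) = 0
Stationarity residual: grad f(x) + sum_i lambda_i a_i = (0, 0)
  -> stationarity OK
Primal feasibility (all g_i <= 0): OK
Dual feasibility (all lambda_i >= 0): FAILS
Complementary slackness (lambda_i * g_i(x) = 0 for all i): OK

Verdict: the first failing condition is dual_feasibility -> dual.

dual


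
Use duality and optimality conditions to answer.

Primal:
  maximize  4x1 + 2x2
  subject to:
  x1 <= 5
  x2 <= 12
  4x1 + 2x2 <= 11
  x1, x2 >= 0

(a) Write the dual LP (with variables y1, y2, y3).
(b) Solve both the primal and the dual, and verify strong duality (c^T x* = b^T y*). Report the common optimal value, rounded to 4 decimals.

The standard primal-dual pair for 'max c^T x s.t. A x <= b, x >= 0' is:
  Dual:  min b^T y  s.t.  A^T y >= c,  y >= 0.

So the dual LP is:
  minimize  5y1 + 12y2 + 11y3
  subject to:
    y1 + 4y3 >= 4
    y2 + 2y3 >= 2
    y1, y2, y3 >= 0

Solving the primal: x* = (2.75, 0).
  primal value c^T x* = 11.
Solving the dual: y* = (0, 0, 1).
  dual value b^T y* = 11.
Strong duality: c^T x* = b^T y*. Confirmed.

11


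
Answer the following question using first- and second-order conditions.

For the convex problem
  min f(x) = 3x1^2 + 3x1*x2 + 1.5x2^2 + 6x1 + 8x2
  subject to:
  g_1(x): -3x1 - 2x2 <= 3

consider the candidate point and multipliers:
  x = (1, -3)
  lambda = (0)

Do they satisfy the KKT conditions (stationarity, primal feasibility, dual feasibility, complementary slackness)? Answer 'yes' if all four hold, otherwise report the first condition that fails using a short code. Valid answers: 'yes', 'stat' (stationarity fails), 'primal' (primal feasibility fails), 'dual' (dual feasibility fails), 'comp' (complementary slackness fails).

Gradient of f: grad f(x) = Q x + c = (3, 2)
Constraint values g_i(x) = a_i^T x - b_i:
  g_1((1, -3)) = 0
Stationarity residual: grad f(x) + sum_i lambda_i a_i = (3, 2)
  -> stationarity FAILS
Primal feasibility (all g_i <= 0): OK
Dual feasibility (all lambda_i >= 0): OK
Complementary slackness (lambda_i * g_i(x) = 0 for all i): OK

Verdict: the first failing condition is stationarity -> stat.

stat


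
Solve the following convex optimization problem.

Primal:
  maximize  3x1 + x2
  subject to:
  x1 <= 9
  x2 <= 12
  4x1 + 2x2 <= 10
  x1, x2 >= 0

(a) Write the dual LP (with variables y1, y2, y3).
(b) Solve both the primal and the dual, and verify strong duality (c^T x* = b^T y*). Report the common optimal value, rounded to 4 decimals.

The standard primal-dual pair for 'max c^T x s.t. A x <= b, x >= 0' is:
  Dual:  min b^T y  s.t.  A^T y >= c,  y >= 0.

So the dual LP is:
  minimize  9y1 + 12y2 + 10y3
  subject to:
    y1 + 4y3 >= 3
    y2 + 2y3 >= 1
    y1, y2, y3 >= 0

Solving the primal: x* = (2.5, 0).
  primal value c^T x* = 7.5.
Solving the dual: y* = (0, 0, 0.75).
  dual value b^T y* = 7.5.
Strong duality: c^T x* = b^T y*. Confirmed.

7.5


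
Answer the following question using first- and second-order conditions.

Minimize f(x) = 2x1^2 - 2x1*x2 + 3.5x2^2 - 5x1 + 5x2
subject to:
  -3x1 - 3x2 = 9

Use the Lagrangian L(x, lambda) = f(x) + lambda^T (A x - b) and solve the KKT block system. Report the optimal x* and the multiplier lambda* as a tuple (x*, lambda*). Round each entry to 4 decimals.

Form the Lagrangian:
  L(x, lambda) = (1/2) x^T Q x + c^T x + lambda^T (A x - b)
Stationarity (grad_x L = 0): Q x + c + A^T lambda = 0.
Primal feasibility: A x = b.

This gives the KKT block system:
  [ Q   A^T ] [ x     ]   [-c ]
  [ A    0  ] [ lambda ] = [ b ]

Solving the linear system:
  x*      = (-1.1333, -1.8667)
  lambda* = (-1.9333)
  f(x*)   = 6.8667

x* = (-1.1333, -1.8667), lambda* = (-1.9333)


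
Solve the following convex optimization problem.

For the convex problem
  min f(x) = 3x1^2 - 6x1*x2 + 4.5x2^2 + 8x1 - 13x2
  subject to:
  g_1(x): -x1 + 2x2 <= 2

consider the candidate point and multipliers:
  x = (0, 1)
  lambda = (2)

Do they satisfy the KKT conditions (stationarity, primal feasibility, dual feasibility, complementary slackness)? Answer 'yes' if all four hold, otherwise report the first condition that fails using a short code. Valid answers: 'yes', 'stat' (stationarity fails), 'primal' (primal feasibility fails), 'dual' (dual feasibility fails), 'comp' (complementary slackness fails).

Gradient of f: grad f(x) = Q x + c = (2, -4)
Constraint values g_i(x) = a_i^T x - b_i:
  g_1((0, 1)) = 0
Stationarity residual: grad f(x) + sum_i lambda_i a_i = (0, 0)
  -> stationarity OK
Primal feasibility (all g_i <= 0): OK
Dual feasibility (all lambda_i >= 0): OK
Complementary slackness (lambda_i * g_i(x) = 0 for all i): OK

Verdict: yes, KKT holds.

yes


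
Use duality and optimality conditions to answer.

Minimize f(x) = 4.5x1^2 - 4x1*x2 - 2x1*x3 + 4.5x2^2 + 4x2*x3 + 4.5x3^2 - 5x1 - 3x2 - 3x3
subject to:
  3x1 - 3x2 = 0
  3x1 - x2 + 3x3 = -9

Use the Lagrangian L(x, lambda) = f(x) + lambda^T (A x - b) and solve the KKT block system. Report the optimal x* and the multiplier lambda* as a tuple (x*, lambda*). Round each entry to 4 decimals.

Form the Lagrangian:
  L(x, lambda) = (1/2) x^T Q x + c^T x + lambda^T (A x - b)
Stationarity (grad_x L = 0): Q x + c + A^T lambda = 0.
Primal feasibility: A x = b.

This gives the KKT block system:
  [ Q   A^T ] [ x     ]   [-c ]
  [ A    0  ] [ lambda ] = [ b ]

Solving the linear system:
  x*      = (-0.5294, -0.5294, -2.6471)
  lambda* = (-8.5098, 9.2941)
  f(x*)   = 47.9118

x* = (-0.5294, -0.5294, -2.6471), lambda* = (-8.5098, 9.2941)


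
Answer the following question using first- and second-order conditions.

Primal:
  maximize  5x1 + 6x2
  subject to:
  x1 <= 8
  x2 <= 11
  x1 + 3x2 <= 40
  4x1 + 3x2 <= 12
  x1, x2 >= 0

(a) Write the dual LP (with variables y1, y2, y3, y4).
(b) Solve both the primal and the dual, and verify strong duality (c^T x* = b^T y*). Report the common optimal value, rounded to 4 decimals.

The standard primal-dual pair for 'max c^T x s.t. A x <= b, x >= 0' is:
  Dual:  min b^T y  s.t.  A^T y >= c,  y >= 0.

So the dual LP is:
  minimize  8y1 + 11y2 + 40y3 + 12y4
  subject to:
    y1 + y3 + 4y4 >= 5
    y2 + 3y3 + 3y4 >= 6
    y1, y2, y3, y4 >= 0

Solving the primal: x* = (0, 4).
  primal value c^T x* = 24.
Solving the dual: y* = (0, 0, 0, 2).
  dual value b^T y* = 24.
Strong duality: c^T x* = b^T y*. Confirmed.

24


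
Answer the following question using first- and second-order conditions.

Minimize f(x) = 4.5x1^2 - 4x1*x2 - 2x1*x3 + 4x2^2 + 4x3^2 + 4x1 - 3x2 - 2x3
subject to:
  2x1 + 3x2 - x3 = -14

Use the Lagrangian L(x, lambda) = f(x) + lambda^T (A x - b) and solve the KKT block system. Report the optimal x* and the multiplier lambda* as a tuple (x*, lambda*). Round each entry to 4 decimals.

Form the Lagrangian:
  L(x, lambda) = (1/2) x^T Q x + c^T x + lambda^T (A x - b)
Stationarity (grad_x L = 0): Q x + c + A^T lambda = 0.
Primal feasibility: A x = b.

This gives the KKT block system:
  [ Q   A^T ] [ x     ]   [-c ]
  [ A    0  ] [ lambda ] = [ b ]

Solving the linear system:
  x*      = (-2.7207, -2.7952, 0.1731)
  lambda* = (4.8261)
  f(x*)   = 32.3608

x* = (-2.7207, -2.7952, 0.1731), lambda* = (4.8261)


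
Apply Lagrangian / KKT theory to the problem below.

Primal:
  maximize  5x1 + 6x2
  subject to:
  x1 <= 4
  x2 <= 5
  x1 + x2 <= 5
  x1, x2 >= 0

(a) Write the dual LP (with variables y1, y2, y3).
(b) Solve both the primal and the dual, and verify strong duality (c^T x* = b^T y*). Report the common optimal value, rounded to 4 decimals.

The standard primal-dual pair for 'max c^T x s.t. A x <= b, x >= 0' is:
  Dual:  min b^T y  s.t.  A^T y >= c,  y >= 0.

So the dual LP is:
  minimize  4y1 + 5y2 + 5y3
  subject to:
    y1 + y3 >= 5
    y2 + y3 >= 6
    y1, y2, y3 >= 0

Solving the primal: x* = (0, 5).
  primal value c^T x* = 30.
Solving the dual: y* = (0, 0, 6).
  dual value b^T y* = 30.
Strong duality: c^T x* = b^T y*. Confirmed.

30


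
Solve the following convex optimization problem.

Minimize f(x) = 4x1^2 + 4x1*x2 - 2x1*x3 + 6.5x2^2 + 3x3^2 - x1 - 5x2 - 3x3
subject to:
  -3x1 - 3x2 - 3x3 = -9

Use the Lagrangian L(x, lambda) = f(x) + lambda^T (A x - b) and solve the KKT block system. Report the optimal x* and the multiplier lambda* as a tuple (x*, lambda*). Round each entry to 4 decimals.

Form the Lagrangian:
  L(x, lambda) = (1/2) x^T Q x + c^T x + lambda^T (A x - b)
Stationarity (grad_x L = 0): Q x + c + A^T lambda = 0.
Primal feasibility: A x = b.

This gives the KKT block system:
  [ Q   A^T ] [ x     ]   [-c ]
  [ A    0  ] [ lambda ] = [ b ]

Solving the linear system:
  x*      = (0.899, 0.4848, 1.6162)
  lambda* = (1.633)
  f(x*)   = 3.2626

x* = (0.899, 0.4848, 1.6162), lambda* = (1.633)


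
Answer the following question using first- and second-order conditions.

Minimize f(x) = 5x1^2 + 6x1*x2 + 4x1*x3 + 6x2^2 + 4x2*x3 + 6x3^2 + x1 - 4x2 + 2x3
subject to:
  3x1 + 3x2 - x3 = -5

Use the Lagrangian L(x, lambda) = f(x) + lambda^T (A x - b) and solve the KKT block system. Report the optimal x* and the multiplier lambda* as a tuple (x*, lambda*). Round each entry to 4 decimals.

Form the Lagrangian:
  L(x, lambda) = (1/2) x^T Q x + c^T x + lambda^T (A x - b)
Stationarity (grad_x L = 0): Q x + c + A^T lambda = 0.
Primal feasibility: A x = b.

This gives the KKT block system:
  [ Q   A^T ] [ x     ]   [-c ]
  [ A    0  ] [ lambda ] = [ b ]

Solving the linear system:
  x*      = (-1.3761, -0.084, 0.6197)
  lambda* = (3.5954)
  f(x*)   = 9.0883

x* = (-1.3761, -0.084, 0.6197), lambda* = (3.5954)


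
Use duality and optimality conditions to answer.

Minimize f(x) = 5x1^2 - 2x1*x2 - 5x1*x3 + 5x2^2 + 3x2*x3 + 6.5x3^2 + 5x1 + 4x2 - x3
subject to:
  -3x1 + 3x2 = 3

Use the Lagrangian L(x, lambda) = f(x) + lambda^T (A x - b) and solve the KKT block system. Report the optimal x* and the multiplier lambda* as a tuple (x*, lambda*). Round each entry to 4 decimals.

Form the Lagrangian:
  L(x, lambda) = (1/2) x^T Q x + c^T x + lambda^T (A x - b)
Stationarity (grad_x L = 0): Q x + c + A^T lambda = 0.
Primal feasibility: A x = b.

This gives the KKT block system:
  [ Q   A^T ] [ x     ]   [-c ]
  [ A    0  ] [ lambda ] = [ b ]

Solving the linear system:
  x*      = (-1.1029, -0.1029, -0.3235)
  lambda* = (-1.402)
  f(x*)   = -0.6985

x* = (-1.1029, -0.1029, -0.3235), lambda* = (-1.402)


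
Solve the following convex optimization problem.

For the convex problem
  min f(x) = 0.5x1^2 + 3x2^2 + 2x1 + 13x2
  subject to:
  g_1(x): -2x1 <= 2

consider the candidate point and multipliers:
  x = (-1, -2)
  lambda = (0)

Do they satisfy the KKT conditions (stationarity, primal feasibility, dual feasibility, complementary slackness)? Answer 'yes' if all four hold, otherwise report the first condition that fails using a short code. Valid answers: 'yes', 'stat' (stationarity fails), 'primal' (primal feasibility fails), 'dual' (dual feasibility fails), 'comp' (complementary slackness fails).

Gradient of f: grad f(x) = Q x + c = (1, 1)
Constraint values g_i(x) = a_i^T x - b_i:
  g_1((-1, -2)) = 0
Stationarity residual: grad f(x) + sum_i lambda_i a_i = (1, 1)
  -> stationarity FAILS
Primal feasibility (all g_i <= 0): OK
Dual feasibility (all lambda_i >= 0): OK
Complementary slackness (lambda_i * g_i(x) = 0 for all i): OK

Verdict: the first failing condition is stationarity -> stat.

stat


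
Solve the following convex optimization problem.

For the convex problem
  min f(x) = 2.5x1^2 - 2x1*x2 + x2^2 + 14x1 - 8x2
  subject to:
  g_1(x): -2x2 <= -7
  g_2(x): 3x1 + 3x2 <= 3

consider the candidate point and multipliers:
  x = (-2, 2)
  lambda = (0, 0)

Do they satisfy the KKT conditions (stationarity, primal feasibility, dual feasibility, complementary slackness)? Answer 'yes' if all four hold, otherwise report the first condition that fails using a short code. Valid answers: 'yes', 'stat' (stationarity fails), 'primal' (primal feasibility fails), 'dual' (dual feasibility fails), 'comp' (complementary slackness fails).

Gradient of f: grad f(x) = Q x + c = (0, 0)
Constraint values g_i(x) = a_i^T x - b_i:
  g_1((-2, 2)) = 3
  g_2((-2, 2)) = -3
Stationarity residual: grad f(x) + sum_i lambda_i a_i = (0, 0)
  -> stationarity OK
Primal feasibility (all g_i <= 0): FAILS
Dual feasibility (all lambda_i >= 0): OK
Complementary slackness (lambda_i * g_i(x) = 0 for all i): OK

Verdict: the first failing condition is primal_feasibility -> primal.

primal


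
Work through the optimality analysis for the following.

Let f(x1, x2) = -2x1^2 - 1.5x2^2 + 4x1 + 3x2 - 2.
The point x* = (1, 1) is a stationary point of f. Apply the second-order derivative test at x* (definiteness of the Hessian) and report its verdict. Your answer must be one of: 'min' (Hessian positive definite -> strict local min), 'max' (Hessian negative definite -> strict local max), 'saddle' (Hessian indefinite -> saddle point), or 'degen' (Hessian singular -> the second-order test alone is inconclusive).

Compute the Hessian H = grad^2 f:
  H = [[-4, 0], [0, -3]]
Verify stationarity: grad f(x*) = H x* + g = (0, 0).
Eigenvalues of H: -4, -3.
Both eigenvalues < 0, so H is negative definite -> x* is a strict local max.

max


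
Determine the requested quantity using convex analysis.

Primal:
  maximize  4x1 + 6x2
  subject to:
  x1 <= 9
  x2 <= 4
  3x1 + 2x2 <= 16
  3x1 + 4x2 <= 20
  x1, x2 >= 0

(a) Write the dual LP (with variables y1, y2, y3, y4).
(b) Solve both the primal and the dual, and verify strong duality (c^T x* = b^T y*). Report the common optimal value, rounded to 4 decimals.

The standard primal-dual pair for 'max c^T x s.t. A x <= b, x >= 0' is:
  Dual:  min b^T y  s.t.  A^T y >= c,  y >= 0.

So the dual LP is:
  minimize  9y1 + 4y2 + 16y3 + 20y4
  subject to:
    y1 + 3y3 + 3y4 >= 4
    y2 + 2y3 + 4y4 >= 6
    y1, y2, y3, y4 >= 0

Solving the primal: x* = (1.3333, 4).
  primal value c^T x* = 29.3333.
Solving the dual: y* = (0, 0.6667, 0, 1.3333).
  dual value b^T y* = 29.3333.
Strong duality: c^T x* = b^T y*. Confirmed.

29.3333


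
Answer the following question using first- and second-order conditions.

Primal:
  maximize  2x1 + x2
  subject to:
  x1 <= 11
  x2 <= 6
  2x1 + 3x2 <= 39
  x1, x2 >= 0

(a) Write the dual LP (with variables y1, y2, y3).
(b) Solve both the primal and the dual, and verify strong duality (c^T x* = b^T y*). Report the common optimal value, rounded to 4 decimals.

The standard primal-dual pair for 'max c^T x s.t. A x <= b, x >= 0' is:
  Dual:  min b^T y  s.t.  A^T y >= c,  y >= 0.

So the dual LP is:
  minimize  11y1 + 6y2 + 39y3
  subject to:
    y1 + 2y3 >= 2
    y2 + 3y3 >= 1
    y1, y2, y3 >= 0

Solving the primal: x* = (11, 5.6667).
  primal value c^T x* = 27.6667.
Solving the dual: y* = (1.3333, 0, 0.3333).
  dual value b^T y* = 27.6667.
Strong duality: c^T x* = b^T y*. Confirmed.

27.6667


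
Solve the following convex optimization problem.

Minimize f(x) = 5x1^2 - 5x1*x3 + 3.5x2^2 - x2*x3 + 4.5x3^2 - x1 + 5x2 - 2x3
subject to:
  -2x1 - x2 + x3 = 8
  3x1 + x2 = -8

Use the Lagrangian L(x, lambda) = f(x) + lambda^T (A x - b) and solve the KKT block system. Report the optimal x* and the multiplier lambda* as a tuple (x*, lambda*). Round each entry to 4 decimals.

Form the Lagrangian:
  L(x, lambda) = (1/2) x^T Q x + c^T x + lambda^T (A x - b)
Stationarity (grad_x L = 0): Q x + c + A^T lambda = 0.
Primal feasibility: A x = b.

This gives the KKT block system:
  [ Q   A^T ] [ x     ]   [-c ]
  [ A    0  ] [ lambda ] = [ b ]

Solving the linear system:
  x*      = (-1.6977, -2.907, 1.6977)
  lambda* = (-24.6744, -7.6279)
  f(x*)   = 60.0698

x* = (-1.6977, -2.907, 1.6977), lambda* = (-24.6744, -7.6279)


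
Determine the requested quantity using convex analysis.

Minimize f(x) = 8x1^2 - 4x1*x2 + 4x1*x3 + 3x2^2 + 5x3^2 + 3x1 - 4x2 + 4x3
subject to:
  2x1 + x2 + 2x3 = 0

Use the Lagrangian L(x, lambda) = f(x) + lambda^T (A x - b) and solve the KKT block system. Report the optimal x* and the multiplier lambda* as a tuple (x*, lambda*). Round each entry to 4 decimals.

Form the Lagrangian:
  L(x, lambda) = (1/2) x^T Q x + c^T x + lambda^T (A x - b)
Stationarity (grad_x L = 0): Q x + c + A^T lambda = 0.
Primal feasibility: A x = b.

This gives the KKT block system:
  [ Q   A^T ] [ x     ]   [-c ]
  [ A    0  ] [ lambda ] = [ b ]

Solving the linear system:
  x*      = (0.0954, 0.7171, -0.4539)
  lambda* = (0.0789)
  f(x*)   = -2.199

x* = (0.0954, 0.7171, -0.4539), lambda* = (0.0789)


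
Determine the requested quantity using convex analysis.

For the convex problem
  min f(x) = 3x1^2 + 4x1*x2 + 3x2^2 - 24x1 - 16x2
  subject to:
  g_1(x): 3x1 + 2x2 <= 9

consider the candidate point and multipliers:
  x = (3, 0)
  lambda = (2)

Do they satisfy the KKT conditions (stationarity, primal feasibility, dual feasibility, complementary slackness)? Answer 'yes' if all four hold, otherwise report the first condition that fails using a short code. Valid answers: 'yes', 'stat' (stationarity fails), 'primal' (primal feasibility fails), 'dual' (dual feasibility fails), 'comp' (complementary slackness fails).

Gradient of f: grad f(x) = Q x + c = (-6, -4)
Constraint values g_i(x) = a_i^T x - b_i:
  g_1((3, 0)) = 0
Stationarity residual: grad f(x) + sum_i lambda_i a_i = (0, 0)
  -> stationarity OK
Primal feasibility (all g_i <= 0): OK
Dual feasibility (all lambda_i >= 0): OK
Complementary slackness (lambda_i * g_i(x) = 0 for all i): OK

Verdict: yes, KKT holds.

yes


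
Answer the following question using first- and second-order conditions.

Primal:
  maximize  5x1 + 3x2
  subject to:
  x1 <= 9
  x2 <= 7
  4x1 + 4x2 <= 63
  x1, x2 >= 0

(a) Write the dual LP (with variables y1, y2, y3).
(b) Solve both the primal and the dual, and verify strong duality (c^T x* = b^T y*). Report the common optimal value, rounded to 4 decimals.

The standard primal-dual pair for 'max c^T x s.t. A x <= b, x >= 0' is:
  Dual:  min b^T y  s.t.  A^T y >= c,  y >= 0.

So the dual LP is:
  minimize  9y1 + 7y2 + 63y3
  subject to:
    y1 + 4y3 >= 5
    y2 + 4y3 >= 3
    y1, y2, y3 >= 0

Solving the primal: x* = (9, 6.75).
  primal value c^T x* = 65.25.
Solving the dual: y* = (2, 0, 0.75).
  dual value b^T y* = 65.25.
Strong duality: c^T x* = b^T y*. Confirmed.

65.25


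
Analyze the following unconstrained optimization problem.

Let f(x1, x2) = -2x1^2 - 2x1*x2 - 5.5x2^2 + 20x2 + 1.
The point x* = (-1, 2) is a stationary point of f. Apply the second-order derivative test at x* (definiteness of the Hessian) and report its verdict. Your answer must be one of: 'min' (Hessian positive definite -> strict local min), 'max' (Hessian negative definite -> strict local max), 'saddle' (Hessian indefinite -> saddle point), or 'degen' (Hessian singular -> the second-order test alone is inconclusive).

Compute the Hessian H = grad^2 f:
  H = [[-4, -2], [-2, -11]]
Verify stationarity: grad f(x*) = H x* + g = (0, 0).
Eigenvalues of H: -11.5311, -3.4689.
Both eigenvalues < 0, so H is negative definite -> x* is a strict local max.

max


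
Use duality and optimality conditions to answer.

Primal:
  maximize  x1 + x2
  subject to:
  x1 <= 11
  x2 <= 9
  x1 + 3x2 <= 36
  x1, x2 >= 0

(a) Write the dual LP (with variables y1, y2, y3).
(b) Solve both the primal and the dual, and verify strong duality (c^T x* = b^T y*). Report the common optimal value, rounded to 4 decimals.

The standard primal-dual pair for 'max c^T x s.t. A x <= b, x >= 0' is:
  Dual:  min b^T y  s.t.  A^T y >= c,  y >= 0.

So the dual LP is:
  minimize  11y1 + 9y2 + 36y3
  subject to:
    y1 + y3 >= 1
    y2 + 3y3 >= 1
    y1, y2, y3 >= 0

Solving the primal: x* = (11, 8.3333).
  primal value c^T x* = 19.3333.
Solving the dual: y* = (0.6667, 0, 0.3333).
  dual value b^T y* = 19.3333.
Strong duality: c^T x* = b^T y*. Confirmed.

19.3333


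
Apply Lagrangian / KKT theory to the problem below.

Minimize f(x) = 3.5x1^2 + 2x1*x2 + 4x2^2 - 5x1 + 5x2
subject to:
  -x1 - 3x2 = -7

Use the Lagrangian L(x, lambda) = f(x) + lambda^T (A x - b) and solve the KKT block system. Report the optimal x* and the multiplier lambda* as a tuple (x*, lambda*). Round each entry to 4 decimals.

Form the Lagrangian:
  L(x, lambda) = (1/2) x^T Q x + c^T x + lambda^T (A x - b)
Stationarity (grad_x L = 0): Q x + c + A^T lambda = 0.
Primal feasibility: A x = b.

This gives the KKT block system:
  [ Q   A^T ] [ x     ]   [-c ]
  [ A    0  ] [ lambda ] = [ b ]

Solving the linear system:
  x*      = (1.2542, 1.9153)
  lambda* = (7.6102)
  f(x*)   = 28.2881

x* = (1.2542, 1.9153), lambda* = (7.6102)


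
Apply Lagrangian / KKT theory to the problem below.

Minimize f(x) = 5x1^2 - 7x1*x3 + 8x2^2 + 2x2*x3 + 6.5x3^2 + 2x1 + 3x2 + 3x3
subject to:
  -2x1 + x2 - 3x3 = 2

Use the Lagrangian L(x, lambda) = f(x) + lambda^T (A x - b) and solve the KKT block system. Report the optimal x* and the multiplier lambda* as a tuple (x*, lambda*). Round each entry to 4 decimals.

Form the Lagrangian:
  L(x, lambda) = (1/2) x^T Q x + c^T x + lambda^T (A x - b)
Stationarity (grad_x L = 0): Q x + c + A^T lambda = 0.
Primal feasibility: A x = b.

This gives the KKT block system:
  [ Q   A^T ] [ x     ]   [-c ]
  [ A    0  ] [ lambda ] = [ b ]

Solving the linear system:
  x*      = (-0.4542, -0.1467, -0.4128)
  lambda* = (0.1735)
  f(x*)   = -1.4669

x* = (-0.4542, -0.1467, -0.4128), lambda* = (0.1735)


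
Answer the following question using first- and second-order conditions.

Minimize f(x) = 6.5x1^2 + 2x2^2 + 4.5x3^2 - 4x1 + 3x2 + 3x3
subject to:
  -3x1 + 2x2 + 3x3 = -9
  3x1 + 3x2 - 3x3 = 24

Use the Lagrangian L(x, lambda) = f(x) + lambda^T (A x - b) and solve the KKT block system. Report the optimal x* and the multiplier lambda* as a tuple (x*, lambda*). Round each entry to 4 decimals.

Form the Lagrangian:
  L(x, lambda) = (1/2) x^T Q x + c^T x + lambda^T (A x - b)
Stationarity (grad_x L = 0): Q x + c + A^T lambda = 0.
Primal feasibility: A x = b.

This gives the KKT block system:
  [ Q   A^T ] [ x     ]   [-c ]
  [ A    0  ] [ lambda ] = [ b ]

Solving the linear system:
  x*      = (2.0909, 3, -2.9091)
  lambda* = (1.6364, -6.0909)
  f(x*)   = 76.4091

x* = (2.0909, 3, -2.9091), lambda* = (1.6364, -6.0909)


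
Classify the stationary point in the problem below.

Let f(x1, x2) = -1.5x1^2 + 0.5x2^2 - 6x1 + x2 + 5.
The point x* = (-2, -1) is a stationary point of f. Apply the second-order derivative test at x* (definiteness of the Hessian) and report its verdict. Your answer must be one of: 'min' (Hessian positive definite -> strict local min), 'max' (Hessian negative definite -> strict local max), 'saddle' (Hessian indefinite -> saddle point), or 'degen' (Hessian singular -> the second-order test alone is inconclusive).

Compute the Hessian H = grad^2 f:
  H = [[-3, 0], [0, 1]]
Verify stationarity: grad f(x*) = H x* + g = (0, 0).
Eigenvalues of H: -3, 1.
Eigenvalues have mixed signs, so H is indefinite -> x* is a saddle point.

saddle


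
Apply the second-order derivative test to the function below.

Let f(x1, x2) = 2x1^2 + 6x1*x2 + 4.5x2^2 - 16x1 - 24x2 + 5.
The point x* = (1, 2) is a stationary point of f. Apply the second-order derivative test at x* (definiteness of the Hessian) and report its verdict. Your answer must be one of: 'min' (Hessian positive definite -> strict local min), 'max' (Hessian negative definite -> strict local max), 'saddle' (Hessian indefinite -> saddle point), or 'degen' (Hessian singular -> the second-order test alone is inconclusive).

Compute the Hessian H = grad^2 f:
  H = [[4, 6], [6, 9]]
Verify stationarity: grad f(x*) = H x* + g = (0, 0).
Eigenvalues of H: 0, 13.
H has a zero eigenvalue (singular; positive semidefinite but not definite), so H is neither positive definite, negative definite, nor indefinite. The second-order test alone is inconclusive -> degen.
(Indeed, f is constant along the null direction of H through x*, so x* is not a strict local extremum.)

degen


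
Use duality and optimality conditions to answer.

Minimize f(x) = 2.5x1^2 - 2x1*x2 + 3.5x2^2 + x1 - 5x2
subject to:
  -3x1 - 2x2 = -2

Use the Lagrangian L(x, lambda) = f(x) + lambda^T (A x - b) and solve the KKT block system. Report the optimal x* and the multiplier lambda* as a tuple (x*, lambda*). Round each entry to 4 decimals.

Form the Lagrangian:
  L(x, lambda) = (1/2) x^T Q x + c^T x + lambda^T (A x - b)
Stationarity (grad_x L = 0): Q x + c + A^T lambda = 0.
Primal feasibility: A x = b.

This gives the KKT block system:
  [ Q   A^T ] [ x     ]   [-c ]
  [ A    0  ] [ lambda ] = [ b ]

Solving the linear system:
  x*      = (0.1495, 0.7757)
  lambda* = (0.0654)
  f(x*)   = -1.7991

x* = (0.1495, 0.7757), lambda* = (0.0654)


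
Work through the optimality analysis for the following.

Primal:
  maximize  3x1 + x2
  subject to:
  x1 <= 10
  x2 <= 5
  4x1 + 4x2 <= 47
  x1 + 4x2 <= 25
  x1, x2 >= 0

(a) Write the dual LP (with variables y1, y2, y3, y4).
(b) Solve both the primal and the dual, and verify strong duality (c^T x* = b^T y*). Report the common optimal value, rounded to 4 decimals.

The standard primal-dual pair for 'max c^T x s.t. A x <= b, x >= 0' is:
  Dual:  min b^T y  s.t.  A^T y >= c,  y >= 0.

So the dual LP is:
  minimize  10y1 + 5y2 + 47y3 + 25y4
  subject to:
    y1 + 4y3 + y4 >= 3
    y2 + 4y3 + 4y4 >= 1
    y1, y2, y3, y4 >= 0

Solving the primal: x* = (10, 1.75).
  primal value c^T x* = 31.75.
Solving the dual: y* = (2, 0, 0.25, 0).
  dual value b^T y* = 31.75.
Strong duality: c^T x* = b^T y*. Confirmed.

31.75


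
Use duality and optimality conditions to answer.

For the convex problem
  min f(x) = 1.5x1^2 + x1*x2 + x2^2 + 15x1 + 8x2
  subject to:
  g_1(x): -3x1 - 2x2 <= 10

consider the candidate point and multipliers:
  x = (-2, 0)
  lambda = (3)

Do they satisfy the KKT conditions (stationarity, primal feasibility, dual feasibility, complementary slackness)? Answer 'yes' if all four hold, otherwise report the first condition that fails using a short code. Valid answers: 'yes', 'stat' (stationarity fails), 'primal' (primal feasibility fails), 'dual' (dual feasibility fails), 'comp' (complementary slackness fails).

Gradient of f: grad f(x) = Q x + c = (9, 6)
Constraint values g_i(x) = a_i^T x - b_i:
  g_1((-2, 0)) = -4
Stationarity residual: grad f(x) + sum_i lambda_i a_i = (0, 0)
  -> stationarity OK
Primal feasibility (all g_i <= 0): OK
Dual feasibility (all lambda_i >= 0): OK
Complementary slackness (lambda_i * g_i(x) = 0 for all i): FAILS

Verdict: the first failing condition is complementary_slackness -> comp.

comp


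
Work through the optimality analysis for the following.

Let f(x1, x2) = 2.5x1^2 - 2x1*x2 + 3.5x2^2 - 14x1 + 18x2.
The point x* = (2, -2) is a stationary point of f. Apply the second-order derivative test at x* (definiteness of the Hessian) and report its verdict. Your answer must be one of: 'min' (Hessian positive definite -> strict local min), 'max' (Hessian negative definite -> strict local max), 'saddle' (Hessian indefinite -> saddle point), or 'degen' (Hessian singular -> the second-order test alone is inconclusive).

Compute the Hessian H = grad^2 f:
  H = [[5, -2], [-2, 7]]
Verify stationarity: grad f(x*) = H x* + g = (0, 0).
Eigenvalues of H: 3.7639, 8.2361.
Both eigenvalues > 0, so H is positive definite -> x* is a strict local min.

min


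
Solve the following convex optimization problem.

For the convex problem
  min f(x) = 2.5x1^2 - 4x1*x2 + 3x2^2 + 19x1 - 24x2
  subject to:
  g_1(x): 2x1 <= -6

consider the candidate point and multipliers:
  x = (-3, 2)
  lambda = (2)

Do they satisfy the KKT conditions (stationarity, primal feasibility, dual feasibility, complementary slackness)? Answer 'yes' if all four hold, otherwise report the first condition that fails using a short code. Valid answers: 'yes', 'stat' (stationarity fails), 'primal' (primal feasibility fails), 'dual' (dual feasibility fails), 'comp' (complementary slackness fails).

Gradient of f: grad f(x) = Q x + c = (-4, 0)
Constraint values g_i(x) = a_i^T x - b_i:
  g_1((-3, 2)) = 0
Stationarity residual: grad f(x) + sum_i lambda_i a_i = (0, 0)
  -> stationarity OK
Primal feasibility (all g_i <= 0): OK
Dual feasibility (all lambda_i >= 0): OK
Complementary slackness (lambda_i * g_i(x) = 0 for all i): OK

Verdict: yes, KKT holds.

yes


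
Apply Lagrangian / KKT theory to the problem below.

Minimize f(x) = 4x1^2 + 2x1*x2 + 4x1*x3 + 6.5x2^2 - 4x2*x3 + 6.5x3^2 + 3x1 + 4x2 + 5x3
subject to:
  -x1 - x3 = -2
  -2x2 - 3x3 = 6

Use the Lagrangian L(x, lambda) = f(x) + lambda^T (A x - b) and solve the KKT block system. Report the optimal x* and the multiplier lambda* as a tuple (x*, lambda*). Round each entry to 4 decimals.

Form the Lagrangian:
  L(x, lambda) = (1/2) x^T Q x + c^T x + lambda^T (A x - b)
Stationarity (grad_x L = 0): Q x + c + A^T lambda = 0.
Primal feasibility: A x = b.

This gives the KKT block system:
  [ Q   A^T ] [ x     ]   [-c ]
  [ A    0  ] [ lambda ] = [ b ]

Solving the linear system:
  x*      = (2.971, -1.5436, -0.971)
  lambda* = (19.7967, -3.1203)
  f(x*)   = 28.0996

x* = (2.971, -1.5436, -0.971), lambda* = (19.7967, -3.1203)


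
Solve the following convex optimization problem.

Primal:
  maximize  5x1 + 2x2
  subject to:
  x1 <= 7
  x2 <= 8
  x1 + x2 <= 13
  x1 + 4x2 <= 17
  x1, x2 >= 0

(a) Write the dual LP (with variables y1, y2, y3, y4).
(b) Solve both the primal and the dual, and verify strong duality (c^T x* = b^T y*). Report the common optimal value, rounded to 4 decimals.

The standard primal-dual pair for 'max c^T x s.t. A x <= b, x >= 0' is:
  Dual:  min b^T y  s.t.  A^T y >= c,  y >= 0.

So the dual LP is:
  minimize  7y1 + 8y2 + 13y3 + 17y4
  subject to:
    y1 + y3 + y4 >= 5
    y2 + y3 + 4y4 >= 2
    y1, y2, y3, y4 >= 0

Solving the primal: x* = (7, 2.5).
  primal value c^T x* = 40.
Solving the dual: y* = (4.5, 0, 0, 0.5).
  dual value b^T y* = 40.
Strong duality: c^T x* = b^T y*. Confirmed.

40


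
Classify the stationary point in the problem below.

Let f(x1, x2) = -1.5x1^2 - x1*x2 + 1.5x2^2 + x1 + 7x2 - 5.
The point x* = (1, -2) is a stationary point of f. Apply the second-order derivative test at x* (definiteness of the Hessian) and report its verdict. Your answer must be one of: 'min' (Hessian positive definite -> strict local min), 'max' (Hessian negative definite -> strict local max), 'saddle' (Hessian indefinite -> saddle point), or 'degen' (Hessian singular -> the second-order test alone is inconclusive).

Compute the Hessian H = grad^2 f:
  H = [[-3, -1], [-1, 3]]
Verify stationarity: grad f(x*) = H x* + g = (0, 0).
Eigenvalues of H: -3.1623, 3.1623.
Eigenvalues have mixed signs, so H is indefinite -> x* is a saddle point.

saddle


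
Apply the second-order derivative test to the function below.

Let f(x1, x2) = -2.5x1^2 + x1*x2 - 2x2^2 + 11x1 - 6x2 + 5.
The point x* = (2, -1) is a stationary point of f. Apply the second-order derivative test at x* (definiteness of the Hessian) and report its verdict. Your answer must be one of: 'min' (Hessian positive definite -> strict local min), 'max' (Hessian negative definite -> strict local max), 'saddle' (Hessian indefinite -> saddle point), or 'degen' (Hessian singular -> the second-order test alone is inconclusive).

Compute the Hessian H = grad^2 f:
  H = [[-5, 1], [1, -4]]
Verify stationarity: grad f(x*) = H x* + g = (0, 0).
Eigenvalues of H: -5.618, -3.382.
Both eigenvalues < 0, so H is negative definite -> x* is a strict local max.

max


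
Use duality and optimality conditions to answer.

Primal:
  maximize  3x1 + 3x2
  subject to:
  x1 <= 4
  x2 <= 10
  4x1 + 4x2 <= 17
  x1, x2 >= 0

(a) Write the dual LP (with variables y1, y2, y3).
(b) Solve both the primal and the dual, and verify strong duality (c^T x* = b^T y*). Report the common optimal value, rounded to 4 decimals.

The standard primal-dual pair for 'max c^T x s.t. A x <= b, x >= 0' is:
  Dual:  min b^T y  s.t.  A^T y >= c,  y >= 0.

So the dual LP is:
  minimize  4y1 + 10y2 + 17y3
  subject to:
    y1 + 4y3 >= 3
    y2 + 4y3 >= 3
    y1, y2, y3 >= 0

Solving the primal: x* = (0, 4.25).
  primal value c^T x* = 12.75.
Solving the dual: y* = (0, 0, 0.75).
  dual value b^T y* = 12.75.
Strong duality: c^T x* = b^T y*. Confirmed.

12.75


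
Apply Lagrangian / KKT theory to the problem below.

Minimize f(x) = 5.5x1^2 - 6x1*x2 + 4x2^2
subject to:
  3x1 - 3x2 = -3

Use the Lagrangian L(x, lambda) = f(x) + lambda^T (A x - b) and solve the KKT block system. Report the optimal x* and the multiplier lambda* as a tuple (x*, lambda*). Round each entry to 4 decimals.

Form the Lagrangian:
  L(x, lambda) = (1/2) x^T Q x + c^T x + lambda^T (A x - b)
Stationarity (grad_x L = 0): Q x + c + A^T lambda = 0.
Primal feasibility: A x = b.

This gives the KKT block system:
  [ Q   A^T ] [ x     ]   [-c ]
  [ A    0  ] [ lambda ] = [ b ]

Solving the linear system:
  x*      = (-0.2857, 0.7143)
  lambda* = (2.4762)
  f(x*)   = 3.7143

x* = (-0.2857, 0.7143), lambda* = (2.4762)


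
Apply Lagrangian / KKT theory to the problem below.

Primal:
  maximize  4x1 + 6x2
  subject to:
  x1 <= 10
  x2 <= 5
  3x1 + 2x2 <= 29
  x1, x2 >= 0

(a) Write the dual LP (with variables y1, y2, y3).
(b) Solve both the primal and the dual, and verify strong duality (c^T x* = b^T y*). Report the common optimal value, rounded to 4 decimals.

The standard primal-dual pair for 'max c^T x s.t. A x <= b, x >= 0' is:
  Dual:  min b^T y  s.t.  A^T y >= c,  y >= 0.

So the dual LP is:
  minimize  10y1 + 5y2 + 29y3
  subject to:
    y1 + 3y3 >= 4
    y2 + 2y3 >= 6
    y1, y2, y3 >= 0

Solving the primal: x* = (6.3333, 5).
  primal value c^T x* = 55.3333.
Solving the dual: y* = (0, 3.3333, 1.3333).
  dual value b^T y* = 55.3333.
Strong duality: c^T x* = b^T y*. Confirmed.

55.3333


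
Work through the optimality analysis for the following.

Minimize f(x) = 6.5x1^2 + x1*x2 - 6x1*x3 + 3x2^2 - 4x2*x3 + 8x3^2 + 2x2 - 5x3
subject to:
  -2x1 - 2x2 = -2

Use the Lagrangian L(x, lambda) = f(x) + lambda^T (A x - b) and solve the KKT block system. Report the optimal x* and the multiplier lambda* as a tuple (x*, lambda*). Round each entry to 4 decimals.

Form the Lagrangian:
  L(x, lambda) = (1/2) x^T Q x + c^T x + lambda^T (A x - b)
Stationarity (grad_x L = 0): Q x + c + A^T lambda = 0.
Primal feasibility: A x = b.

This gives the KKT block system:
  [ Q   A^T ] [ x     ]   [-c ]
  [ A    0  ] [ lambda ] = [ b ]

Solving the linear system:
  x*      = (0.4851, 0.5149, 0.6231)
  lambda* = (1.541)
  f(x*)   = 0.4981

x* = (0.4851, 0.5149, 0.6231), lambda* = (1.541)


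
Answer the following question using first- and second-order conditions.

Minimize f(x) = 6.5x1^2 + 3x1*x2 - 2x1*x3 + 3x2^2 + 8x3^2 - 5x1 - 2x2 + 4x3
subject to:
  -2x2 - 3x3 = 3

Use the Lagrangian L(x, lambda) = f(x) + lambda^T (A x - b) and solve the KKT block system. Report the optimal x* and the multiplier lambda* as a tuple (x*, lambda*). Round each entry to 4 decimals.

Form the Lagrangian:
  L(x, lambda) = (1/2) x^T Q x + c^T x + lambda^T (A x - b)
Stationarity (grad_x L = 0): Q x + c + A^T lambda = 0.
Primal feasibility: A x = b.

This gives the KKT block system:
  [ Q   A^T ] [ x     ]   [-c ]
  [ A    0  ] [ lambda ] = [ b ]

Solving the linear system:
  x*      = (0.4308, -0.6, -0.6)
  lambda* = (-2.1538)
  f(x*)   = 1.5538

x* = (0.4308, -0.6, -0.6), lambda* = (-2.1538)


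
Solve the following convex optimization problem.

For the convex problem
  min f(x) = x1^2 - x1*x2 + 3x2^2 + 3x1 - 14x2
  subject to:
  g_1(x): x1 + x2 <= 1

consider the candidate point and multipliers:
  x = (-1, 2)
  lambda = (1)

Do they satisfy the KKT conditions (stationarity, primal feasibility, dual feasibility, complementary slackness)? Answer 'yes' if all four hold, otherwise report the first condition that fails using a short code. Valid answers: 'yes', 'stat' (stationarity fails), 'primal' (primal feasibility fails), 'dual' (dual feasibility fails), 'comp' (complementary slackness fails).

Gradient of f: grad f(x) = Q x + c = (-1, -1)
Constraint values g_i(x) = a_i^T x - b_i:
  g_1((-1, 2)) = 0
Stationarity residual: grad f(x) + sum_i lambda_i a_i = (0, 0)
  -> stationarity OK
Primal feasibility (all g_i <= 0): OK
Dual feasibility (all lambda_i >= 0): OK
Complementary slackness (lambda_i * g_i(x) = 0 for all i): OK

Verdict: yes, KKT holds.

yes


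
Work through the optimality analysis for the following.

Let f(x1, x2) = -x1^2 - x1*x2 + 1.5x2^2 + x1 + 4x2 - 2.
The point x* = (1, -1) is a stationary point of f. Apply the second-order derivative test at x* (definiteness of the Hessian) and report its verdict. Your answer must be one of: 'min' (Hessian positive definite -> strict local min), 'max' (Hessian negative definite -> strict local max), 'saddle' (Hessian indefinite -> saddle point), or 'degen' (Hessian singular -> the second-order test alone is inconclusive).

Compute the Hessian H = grad^2 f:
  H = [[-2, -1], [-1, 3]]
Verify stationarity: grad f(x*) = H x* + g = (0, 0).
Eigenvalues of H: -2.1926, 3.1926.
Eigenvalues have mixed signs, so H is indefinite -> x* is a saddle point.

saddle
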